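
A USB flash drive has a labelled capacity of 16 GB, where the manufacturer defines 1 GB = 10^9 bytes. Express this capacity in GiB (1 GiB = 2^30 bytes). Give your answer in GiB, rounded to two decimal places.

14.90 GiB

16 GB = 16 × 10^9 bytes = 16,000,000,000 bytes
1 GiB = 2^30 bytes = 1,073,741,824 bytes
16,000,000,000 / 1,073,741,824 = 14.90 GiB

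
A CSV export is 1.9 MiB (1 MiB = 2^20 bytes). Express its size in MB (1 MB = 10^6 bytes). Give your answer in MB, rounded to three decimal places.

1.9 MiB = 1.9 × 2^20 bytes = 1,992,294.4 bytes
1 MB = 10^6 bytes = 1,000,000 bytes
1,992,294.4 / 1,000,000 = 1.992 MB

1.992 MB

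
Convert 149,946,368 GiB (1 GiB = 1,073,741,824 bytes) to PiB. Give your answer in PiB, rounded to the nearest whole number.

143 PiB

149,946,368 GiB × 1,073,741,824 bytes/GiB = 161,003,686,678,495,232 bytes
1 PiB = 1,125,899,906,842,624 bytes
161,003,686,678,495,232 / 1,125,899,906,842,624 = 143 PiB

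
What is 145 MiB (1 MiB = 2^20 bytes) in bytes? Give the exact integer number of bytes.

152,043,520 bytes

145 × 1,048,576 = 152,043,520 bytes  (1 MiB = 2^20 bytes)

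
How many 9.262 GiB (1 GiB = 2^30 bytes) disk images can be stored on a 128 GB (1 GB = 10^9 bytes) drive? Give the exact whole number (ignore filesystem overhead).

12

Capacity: 128 GB = 128,000,000,000 bytes
Per item: 9.262 GiB = 9,944,996,773.888 bytes
⌊128,000,000,000 / 9,944,996,773.888⌋ = 12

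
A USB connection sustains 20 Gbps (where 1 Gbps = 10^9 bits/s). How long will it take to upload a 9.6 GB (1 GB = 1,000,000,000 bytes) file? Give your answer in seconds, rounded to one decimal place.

3.8 seconds

9.6 GB = 9,600,000,000 bytes = 76,800,000,000 bits
20 Gbps = 20,000,000,000 bits/s
time = 76,800,000,000 / 20,000,000,000 = 3.8 s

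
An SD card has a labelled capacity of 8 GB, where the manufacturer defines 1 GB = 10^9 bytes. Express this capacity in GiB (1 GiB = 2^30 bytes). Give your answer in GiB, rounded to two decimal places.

7.45 GiB

8 GB × 1,000,000,000 bytes/GB = 8,000,000,000 bytes
1 GiB = 2^30 bytes = 1,073,741,824 bytes
8,000,000,000 / 1,073,741,824 = 7.45 GiB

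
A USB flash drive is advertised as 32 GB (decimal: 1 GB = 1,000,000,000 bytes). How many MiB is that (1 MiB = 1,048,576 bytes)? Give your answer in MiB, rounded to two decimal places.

30,517.58 MiB

32 GB = 32 × 10^9 bytes = 32,000,000,000 bytes
1 MiB = 2^20 bytes = 1,048,576 bytes
32,000,000,000 / 1,048,576 = 30,517.58 MiB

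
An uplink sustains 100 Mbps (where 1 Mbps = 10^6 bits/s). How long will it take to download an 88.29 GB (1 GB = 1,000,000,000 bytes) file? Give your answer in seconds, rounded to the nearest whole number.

88.29 GB = 88,290,000,000 bytes = 706,320,000,000 bits
100 Mbps = 100,000,000 bits/s
time = 706,320,000,000 / 100,000,000 = 7,063 s

7,063 seconds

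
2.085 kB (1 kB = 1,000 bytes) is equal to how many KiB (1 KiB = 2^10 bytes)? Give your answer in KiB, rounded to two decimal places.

2.085 kB = 2.085 × 10^3 bytes = 2,085 bytes
1 KiB = 1,024 bytes
2,085 / 1,024 = 2.04 KiB

2.04 KiB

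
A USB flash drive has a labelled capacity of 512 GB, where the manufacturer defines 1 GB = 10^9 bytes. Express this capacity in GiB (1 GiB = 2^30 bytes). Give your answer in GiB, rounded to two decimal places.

512 GB × 1,000,000,000 bytes/GB = 512,000,000,000 bytes
1 GiB = 2^30 bytes = 1,073,741,824 bytes
512,000,000,000 / 1,073,741,824 = 476.84 GiB

476.84 GiB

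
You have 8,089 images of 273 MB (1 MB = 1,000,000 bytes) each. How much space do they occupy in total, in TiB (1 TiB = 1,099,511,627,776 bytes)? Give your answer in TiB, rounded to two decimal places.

2.01 TiB

Total = 8,089 × 273 MB = 2,208,297 MB
= 2,208,297 × 1,000,000 bytes = 2,208,297,000,000 bytes
1 TiB = 1,099,511,627,776 bytes
2,208,297,000,000 / 1,099,511,627,776 = 2.01 TiB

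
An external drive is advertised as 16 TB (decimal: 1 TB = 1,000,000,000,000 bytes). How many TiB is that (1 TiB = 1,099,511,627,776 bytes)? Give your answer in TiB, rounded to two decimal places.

14.55 TiB

16 TB = 16 × 10^12 bytes = 16,000,000,000,000 bytes
1 TiB = 1,099,511,627,776 bytes
16,000,000,000,000 / 1,099,511,627,776 = 14.55 TiB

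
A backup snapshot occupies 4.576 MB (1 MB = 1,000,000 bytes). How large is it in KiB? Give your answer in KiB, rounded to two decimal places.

4,468.75 KiB

4.576 MB × 1,000,000 bytes/MB = 4,576,000 bytes
1 KiB = 1,024 bytes
4,576,000 / 1,024 = 4,468.75 KiB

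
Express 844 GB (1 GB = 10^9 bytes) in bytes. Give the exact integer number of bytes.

844,000,000,000 bytes

844 × 1,000,000,000 = 844,000,000,000 bytes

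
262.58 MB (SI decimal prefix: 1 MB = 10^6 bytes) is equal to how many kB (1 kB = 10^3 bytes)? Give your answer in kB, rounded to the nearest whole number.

262,580 kB

262.58 MB × 1,000,000 bytes/MB = 262,580,000 bytes
1 kB = 1,000 bytes
262,580,000 / 1,000 = 262,580 kB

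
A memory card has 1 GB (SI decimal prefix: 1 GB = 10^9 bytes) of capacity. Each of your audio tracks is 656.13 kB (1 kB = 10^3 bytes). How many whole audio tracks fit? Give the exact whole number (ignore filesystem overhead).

1,524

Capacity: 1 GB = 1,000,000,000 bytes
Per item: 656.13 kB = 656,130 bytes
⌊1,000,000,000 / 656,130⌋ = 1,524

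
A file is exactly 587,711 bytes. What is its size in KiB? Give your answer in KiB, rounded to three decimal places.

587,711 bytes given.
1 KiB = 2^10 bytes = 1,024 bytes
587,711 / 1,024 = 573.937 KiB

573.937 KiB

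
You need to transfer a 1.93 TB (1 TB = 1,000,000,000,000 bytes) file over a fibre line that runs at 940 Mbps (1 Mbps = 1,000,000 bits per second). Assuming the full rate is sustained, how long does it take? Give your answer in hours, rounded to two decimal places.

4.56 hours

1.93 TB = 1,930,000,000,000 bytes = 15,440,000,000,000 bits
940 Mbps = 940,000,000 bits/s
time = 15,440,000,000,000 / 940,000,000 = 16,425.5319 s
16,425.5319 s / 3600 = 4.56 hours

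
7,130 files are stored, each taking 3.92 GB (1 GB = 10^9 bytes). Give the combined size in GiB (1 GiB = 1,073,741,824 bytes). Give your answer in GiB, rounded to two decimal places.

Total = 7,130 × 3.92 GB = 27949.6 GB
= 27949.6 × 1,000,000,000 bytes = 27,949,600,000,000 bytes
1 GiB = 1,073,741,824 bytes
27,949,600,000,000 / 1,073,741,824 = 26,030.09 GiB

26,030.09 GiB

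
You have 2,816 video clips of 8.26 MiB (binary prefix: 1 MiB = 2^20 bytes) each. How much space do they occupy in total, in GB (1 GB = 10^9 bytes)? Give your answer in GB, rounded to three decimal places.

24.390 GB

Total = 2,816 × 8.26 MiB = 23260.16 MiB
= 23260.16 × 1,048,576 bytes = 24,390,045,532.16 bytes
1 GB = 1,000,000,000 bytes
24,390,045,532.16 / 1,000,000,000 = 24.390 GB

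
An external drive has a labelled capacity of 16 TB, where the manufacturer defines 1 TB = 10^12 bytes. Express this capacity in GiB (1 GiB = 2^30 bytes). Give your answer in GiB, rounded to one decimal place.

14,901.2 GiB

16 TB = 16 × 10^12 bytes = 16,000,000,000,000 bytes
1 GiB = 1,073,741,824 bytes
16,000,000,000,000 / 1,073,741,824 = 14,901.2 GiB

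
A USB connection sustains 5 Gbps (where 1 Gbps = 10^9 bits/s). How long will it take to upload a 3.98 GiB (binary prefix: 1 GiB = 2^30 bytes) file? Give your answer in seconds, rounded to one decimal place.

3.98 GiB = 4,273,492,459.52 bytes = 34,187,939,676.16 bits
5 Gbps = 5,000,000,000 bits/s
time = 34,187,939,676.16 / 5,000,000,000 = 6.8 s

6.8 seconds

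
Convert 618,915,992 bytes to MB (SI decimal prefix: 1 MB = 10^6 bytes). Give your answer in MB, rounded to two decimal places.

618.92 MB

618,915,992 bytes given.
1 MB = 1,000,000 bytes
618,915,992 / 1,000,000 = 618.92 MB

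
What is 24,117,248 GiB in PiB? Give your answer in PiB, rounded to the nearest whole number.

23 PiB

24,117,248 GiB × 1,073,741,824 bytes/GiB = 25,895,697,857,380,352 bytes
1 PiB = 1,125,899,906,842,624 bytes
25,895,697,857,380,352 / 1,125,899,906,842,624 = 23 PiB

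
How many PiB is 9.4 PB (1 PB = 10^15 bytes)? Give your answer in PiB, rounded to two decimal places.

9.4 PB × 1,000,000,000,000,000 bytes/PB = 9,400,000,000,000,000 bytes
1 PiB = 2^50 bytes = 1,125,899,906,842,624 bytes
9,400,000,000,000,000 / 1,125,899,906,842,624 = 8.35 PiB

8.35 PiB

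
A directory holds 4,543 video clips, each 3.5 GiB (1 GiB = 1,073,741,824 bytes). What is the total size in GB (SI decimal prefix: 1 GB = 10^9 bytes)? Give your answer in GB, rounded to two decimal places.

17,073.03 GB

Total = 4,543 × 3.5 GiB = 15900.5 GiB
= 15900.5 × 1,073,741,824 bytes = 17,073,031,872,512 bytes
1 GB = 1,000,000,000 bytes
17,073,031,872,512 / 1,000,000,000 = 17,073.03 GB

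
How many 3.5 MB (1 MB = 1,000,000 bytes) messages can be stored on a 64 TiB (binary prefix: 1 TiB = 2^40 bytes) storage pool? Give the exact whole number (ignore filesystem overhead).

Capacity: 64 TiB = 70,368,744,177,664 bytes
Per item: 3.5 MB = 3,500,000 bytes
⌊70,368,744,177,664 / 3,500,000⌋ = 20,105,355

20,105,355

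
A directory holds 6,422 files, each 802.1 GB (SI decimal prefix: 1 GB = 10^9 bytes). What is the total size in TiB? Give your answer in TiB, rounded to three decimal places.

4,684.886 TiB

Total = 6,422 × 802.1 GB = 5151086.2 GB
= 5151086.2 × 1,000,000,000 bytes = 5,151,086,200,000,000 bytes
1 TiB = 1,099,511,627,776 bytes
5,151,086,200,000,000 / 1,099,511,627,776 = 4,684.886 TiB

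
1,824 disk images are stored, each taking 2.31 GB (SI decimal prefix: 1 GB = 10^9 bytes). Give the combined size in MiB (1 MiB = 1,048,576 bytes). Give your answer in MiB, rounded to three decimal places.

4,018,249.512 MiB

Total = 1,824 × 2.31 GB = 4213.44 GB
= 4213.44 × 1,000,000,000 bytes = 4,213,440,000,000 bytes
1 MiB = 1,048,576 bytes
4,213,440,000,000 / 1,048,576 = 4,018,249.512 MiB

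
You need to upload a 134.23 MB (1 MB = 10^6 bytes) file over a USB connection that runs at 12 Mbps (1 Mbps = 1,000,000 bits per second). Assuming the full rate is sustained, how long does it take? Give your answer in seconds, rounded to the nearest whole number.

134.23 MB = 134,230,000 bytes = 1,073,840,000 bits
12 Mbps = 12,000,000 bits/s
time = 1,073,840,000 / 12,000,000 = 89 s

89 seconds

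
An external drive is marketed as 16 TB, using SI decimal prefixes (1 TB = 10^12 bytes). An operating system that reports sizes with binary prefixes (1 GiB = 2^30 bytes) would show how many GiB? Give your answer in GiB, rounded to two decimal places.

14,901.16 GiB

16 TB = 16 × 10^12 bytes = 16,000,000,000,000 bytes
1 GiB = 2^30 bytes = 1,073,741,824 bytes
16,000,000,000,000 / 1,073,741,824 = 14,901.16 GiB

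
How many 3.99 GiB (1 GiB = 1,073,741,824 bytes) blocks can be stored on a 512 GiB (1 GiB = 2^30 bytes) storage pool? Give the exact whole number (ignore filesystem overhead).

Capacity: 512 GiB = 549,755,813,888 bytes
Per item: 3.99 GiB = 4,284,229,877.76 bytes
⌊549,755,813,888 / 4,284,229,877.76⌋ = 128

128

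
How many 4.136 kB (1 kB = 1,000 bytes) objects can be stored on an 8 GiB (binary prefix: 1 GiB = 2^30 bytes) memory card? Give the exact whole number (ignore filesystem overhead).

Capacity: 8 GiB = 8,589,934,592 bytes
Per item: 4.136 kB = 4,136 bytes
⌊8,589,934,592 / 4,136⌋ = 2,076,870

2,076,870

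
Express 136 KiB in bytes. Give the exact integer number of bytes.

139,264 bytes

136 × 1,024 = 139,264 bytes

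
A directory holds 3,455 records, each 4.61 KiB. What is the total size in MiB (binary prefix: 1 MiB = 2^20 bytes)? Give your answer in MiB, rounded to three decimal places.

Total = 3,455 × 4.61 KiB = 15927.55 KiB
= 15927.55 × 1,024 bytes = 16,309,811.2 bytes
1 MiB = 1,048,576 bytes
16,309,811.2 / 1,048,576 = 15.554 MiB

15.554 MiB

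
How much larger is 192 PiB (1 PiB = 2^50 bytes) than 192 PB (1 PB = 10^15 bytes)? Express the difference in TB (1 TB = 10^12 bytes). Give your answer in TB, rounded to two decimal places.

192 PiB = 192 × 1,125,899,906,842,624 = 216,172,782,113,783,808 bytes
192 PB = 192 × 1,000,000,000,000,000 = 192,000,000,000,000,000 bytes
difference = 24,172,782,113,783,808 bytes
24,172,782,113,783,808 / 1,000,000,000,000 = 24,172.78 TB

24,172.78 TB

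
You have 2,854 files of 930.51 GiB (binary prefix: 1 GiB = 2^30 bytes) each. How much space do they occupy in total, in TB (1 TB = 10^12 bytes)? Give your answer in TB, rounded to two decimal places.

2,851.51 TB

Total = 2,854 × 930.51 GiB = 2655675.54 GiB
= 2655675.54 × 1,073,741,824 bytes = 2,851,509,898,271,784.96 bytes
1 TB = 1,000,000,000,000 bytes
2,851,509,898,271,784.96 / 1,000,000,000,000 = 2,851.51 TB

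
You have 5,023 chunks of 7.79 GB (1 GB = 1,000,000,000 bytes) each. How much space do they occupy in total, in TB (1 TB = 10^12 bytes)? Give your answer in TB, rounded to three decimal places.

39.129 TB

Total = 5,023 × 7.79 GB = 39129.17 GB
= 39129.17 × 1,000,000,000 bytes = 39,129,170,000,000 bytes
1 TB = 1,000,000,000,000 bytes
39,129,170,000,000 / 1,000,000,000,000 = 39.129 TB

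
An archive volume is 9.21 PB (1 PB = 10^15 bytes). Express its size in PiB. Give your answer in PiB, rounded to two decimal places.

9.21 PB × 1,000,000,000,000,000 bytes/PB = 9,210,000,000,000,000 bytes
1 PiB = 2^50 bytes = 1,125,899,906,842,624 bytes
9,210,000,000,000,000 / 1,125,899,906,842,624 = 8.18 PiB

8.18 PiB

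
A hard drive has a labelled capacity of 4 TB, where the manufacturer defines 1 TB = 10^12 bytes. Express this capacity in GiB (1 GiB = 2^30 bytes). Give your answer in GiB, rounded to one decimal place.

3,725.3 GiB

4 TB = 4 × 10^12 bytes = 4,000,000,000,000 bytes
1 GiB = 2^30 bytes = 1,073,741,824 bytes
4,000,000,000,000 / 1,073,741,824 = 3,725.3 GiB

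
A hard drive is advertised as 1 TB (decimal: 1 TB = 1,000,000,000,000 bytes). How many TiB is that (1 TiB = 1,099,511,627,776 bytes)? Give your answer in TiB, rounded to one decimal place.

0.9 TiB

1 TB = 1 × 10^12 bytes = 1,000,000,000,000 bytes
1 TiB = 2^40 bytes = 1,099,511,627,776 bytes
1,000,000,000,000 / 1,099,511,627,776 = 0.9 TiB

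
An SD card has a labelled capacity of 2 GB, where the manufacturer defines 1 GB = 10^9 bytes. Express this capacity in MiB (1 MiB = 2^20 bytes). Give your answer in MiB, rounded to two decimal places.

2 GB × 1,000,000,000 bytes/GB = 2,000,000,000 bytes
1 MiB = 1,048,576 bytes
2,000,000,000 / 1,048,576 = 1,907.35 MiB

1,907.35 MiB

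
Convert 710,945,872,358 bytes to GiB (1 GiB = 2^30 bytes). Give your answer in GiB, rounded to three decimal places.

662.120 GiB

710,945,872,358 bytes given.
1 GiB = 2^30 bytes = 1,073,741,824 bytes
710,945,872,358 / 1,073,741,824 = 662.120 GiB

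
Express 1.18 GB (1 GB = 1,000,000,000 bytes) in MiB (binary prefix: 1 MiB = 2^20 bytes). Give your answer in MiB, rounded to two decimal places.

1.18 GB = 1.18 × 10^9 bytes = 1,180,000,000 bytes
1 MiB = 2^20 bytes = 1,048,576 bytes
1,180,000,000 / 1,048,576 = 1,125.34 MiB

1,125.34 MiB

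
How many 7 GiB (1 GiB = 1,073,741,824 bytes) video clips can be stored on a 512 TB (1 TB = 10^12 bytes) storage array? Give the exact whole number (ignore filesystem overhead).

68,119

Capacity: 512 TB = 512,000,000,000,000 bytes
Per item: 7 GiB = 7,516,192,768 bytes
⌊512,000,000,000,000 / 7,516,192,768⌋ = 68,119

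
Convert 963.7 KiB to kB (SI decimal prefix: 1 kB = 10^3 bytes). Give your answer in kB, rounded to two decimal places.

963.7 KiB × 1,024 bytes/KiB = 986,828.8 bytes
1 kB = 10^3 bytes = 1,000 bytes
986,828.8 / 1,000 = 986.83 kB

986.83 kB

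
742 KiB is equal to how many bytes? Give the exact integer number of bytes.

742 × 1,024 = 759,808 bytes  (1 KiB = 2^10 bytes)

759,808 bytes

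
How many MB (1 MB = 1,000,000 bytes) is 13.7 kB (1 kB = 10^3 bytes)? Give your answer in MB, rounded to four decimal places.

0.0137 MB

13.7 kB = 13.7 × 10^3 bytes = 13,700 bytes
1 MB = 1,000,000 bytes
13,700 / 1,000,000 = 0.0137 MB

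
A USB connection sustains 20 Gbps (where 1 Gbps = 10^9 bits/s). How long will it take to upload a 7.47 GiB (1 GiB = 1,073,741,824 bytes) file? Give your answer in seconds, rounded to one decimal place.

3.2 seconds

7.47 GiB = 8,020,851,425.28 bytes = 64,166,811,402.24 bits
20 Gbps = 20,000,000,000 bits/s
time = 64,166,811,402.24 / 20,000,000,000 = 3.2 s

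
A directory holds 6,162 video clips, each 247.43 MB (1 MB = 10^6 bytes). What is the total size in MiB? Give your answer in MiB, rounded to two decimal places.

Total = 6,162 × 247.43 MB = 1524663.66 MB
= 1524663.66 × 1,000,000 bytes = 1,524,663,660,000 bytes
1 MiB = 1,048,576 bytes
1,524,663,660,000 / 1,048,576 = 1,454,032.57 MiB

1,454,032.57 MiB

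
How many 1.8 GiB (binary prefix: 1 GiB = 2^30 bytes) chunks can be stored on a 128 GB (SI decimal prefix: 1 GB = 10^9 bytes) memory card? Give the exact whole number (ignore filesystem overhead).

66

Capacity: 128 GB = 128,000,000,000 bytes
Per item: 1.8 GiB = 1,932,735,283.2 bytes
⌊128,000,000,000 / 1,932,735,283.2⌋ = 66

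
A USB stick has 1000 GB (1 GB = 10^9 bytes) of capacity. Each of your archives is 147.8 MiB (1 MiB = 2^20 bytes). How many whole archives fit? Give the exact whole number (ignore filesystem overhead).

6,452

Capacity: 1000 GB = 1,000,000,000,000 bytes
Per item: 147.8 MiB = 154,979,532.8 bytes
⌊1,000,000,000,000 / 154,979,532.8⌋ = 6,452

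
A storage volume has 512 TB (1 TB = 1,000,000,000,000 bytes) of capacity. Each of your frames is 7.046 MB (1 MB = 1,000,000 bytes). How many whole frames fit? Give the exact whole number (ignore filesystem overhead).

72,665,342

Capacity: 512 TB = 512,000,000,000,000 bytes
Per item: 7.046 MB = 7,046,000 bytes
⌊512,000,000,000,000 / 7,046,000⌋ = 72,665,342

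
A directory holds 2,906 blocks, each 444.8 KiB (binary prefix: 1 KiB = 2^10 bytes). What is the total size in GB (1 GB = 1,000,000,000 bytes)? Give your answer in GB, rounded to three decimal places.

Total = 2,906 × 444.8 KiB = 1292588.8 KiB
= 1292588.8 × 1,024 bytes = 1,323,610,931.2 bytes
1 GB = 1,000,000,000 bytes
1,323,610,931.2 / 1,000,000,000 = 1.324 GB

1.324 GB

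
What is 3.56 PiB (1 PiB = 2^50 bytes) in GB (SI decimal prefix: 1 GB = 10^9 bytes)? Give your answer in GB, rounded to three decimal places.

3.56 PiB = 3.56 × 2^50 bytes = 4,008,203,668,359,741.44 bytes
1 GB = 1,000,000,000 bytes
4,008,203,668,359,741.44 / 1,000,000,000 = 4,008,203.668 GB

4,008,203.668 GB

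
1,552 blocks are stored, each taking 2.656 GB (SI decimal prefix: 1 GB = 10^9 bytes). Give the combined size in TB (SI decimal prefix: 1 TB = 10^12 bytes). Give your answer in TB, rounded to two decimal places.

4.12 TB

Total = 1,552 × 2.656 GB = 4122.112 GB
= 4122.112 × 1,000,000,000 bytes = 4,122,112,000,000 bytes
1 TB = 1,000,000,000,000 bytes
4,122,112,000,000 / 1,000,000,000,000 = 4.12 TB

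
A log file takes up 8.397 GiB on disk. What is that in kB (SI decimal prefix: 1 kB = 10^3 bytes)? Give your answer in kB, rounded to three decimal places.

8.397 GiB × 1,073,741,824 bytes/GiB = 9,016,210,096.128 bytes
1 kB = 10^3 bytes = 1,000 bytes
9,016,210,096.128 / 1,000 = 9,016,210.096 kB

9,016,210.096 kB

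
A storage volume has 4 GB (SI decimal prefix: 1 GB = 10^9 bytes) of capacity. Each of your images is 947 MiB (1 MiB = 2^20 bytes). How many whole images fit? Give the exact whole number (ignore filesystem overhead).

Capacity: 4 GB = 4,000,000,000 bytes
Per item: 947 MiB = 993,001,472 bytes
⌊4,000,000,000 / 993,001,472⌋ = 4

4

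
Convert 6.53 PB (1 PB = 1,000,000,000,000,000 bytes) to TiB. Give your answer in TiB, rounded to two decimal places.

6.53 PB = 6.53 × 10^15 bytes = 6,530,000,000,000,000 bytes
1 TiB = 2^40 bytes = 1,099,511,627,776 bytes
6,530,000,000,000,000 / 1,099,511,627,776 = 5,939.00 TiB

5,939.00 TiB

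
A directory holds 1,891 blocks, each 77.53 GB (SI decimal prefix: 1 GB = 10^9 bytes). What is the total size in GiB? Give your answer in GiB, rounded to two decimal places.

Total = 1,891 × 77.53 GB = 146609.23 GB
= 146609.23 × 1,000,000,000 bytes = 146,609,230,000,000 bytes
1 GiB = 1,073,741,824 bytes
146,609,230,000,000 / 1,073,741,824 = 136,540.49 GiB

136,540.49 GiB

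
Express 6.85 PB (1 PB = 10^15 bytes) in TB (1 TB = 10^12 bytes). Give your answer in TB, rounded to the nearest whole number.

6.85 PB = 6.85 × 10^15 bytes = 6,850,000,000,000,000 bytes
1 TB = 1,000,000,000,000 bytes
6,850,000,000,000,000 / 1,000,000,000,000 = 6,850 TB

6,850 TB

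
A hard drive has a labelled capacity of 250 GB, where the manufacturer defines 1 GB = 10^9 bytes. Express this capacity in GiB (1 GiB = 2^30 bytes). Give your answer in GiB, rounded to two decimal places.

232.83 GiB

250 GB × 1,000,000,000 bytes/GB = 250,000,000,000 bytes
1 GiB = 1,073,741,824 bytes
250,000,000,000 / 1,073,741,824 = 232.83 GiB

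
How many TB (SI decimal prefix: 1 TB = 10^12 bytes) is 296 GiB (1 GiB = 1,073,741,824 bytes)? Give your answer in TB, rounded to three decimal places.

0.318 TB

296 GiB × 1,073,741,824 bytes/GiB = 317,827,579,904 bytes
1 TB = 10^12 bytes = 1,000,000,000,000 bytes
317,827,579,904 / 1,000,000,000,000 = 0.318 TB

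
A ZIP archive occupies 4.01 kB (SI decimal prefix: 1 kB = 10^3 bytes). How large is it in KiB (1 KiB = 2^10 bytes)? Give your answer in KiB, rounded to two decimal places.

3.92 KiB

4.01 kB × 1,000 bytes/kB = 4,010 bytes
1 KiB = 2^10 bytes = 1,024 bytes
4,010 / 1,024 = 3.92 KiB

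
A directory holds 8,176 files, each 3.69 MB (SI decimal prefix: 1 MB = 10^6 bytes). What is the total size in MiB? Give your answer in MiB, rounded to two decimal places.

Total = 8,176 × 3.69 MB = 30169.44 MB
= 30169.44 × 1,000,000 bytes = 30,169,440,000 bytes
1 MiB = 1,048,576 bytes
30,169,440,000 / 1,048,576 = 28,771.82 MiB

28,771.82 MiB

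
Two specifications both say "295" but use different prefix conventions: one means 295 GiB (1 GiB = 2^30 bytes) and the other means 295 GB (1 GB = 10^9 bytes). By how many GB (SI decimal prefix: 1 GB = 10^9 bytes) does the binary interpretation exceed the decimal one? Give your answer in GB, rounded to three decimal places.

21.754 GB

295 GiB = 295 × 1,073,741,824 = 316,753,838,080 bytes
295 GB = 295 × 1,000,000,000 = 295,000,000,000 bytes
difference = 21,753,838,080 bytes
21,753,838,080 / 1,000,000,000 = 21.754 GB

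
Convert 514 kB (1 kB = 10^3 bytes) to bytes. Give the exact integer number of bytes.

514 × 1,000 = 514,000 bytes

514,000 bytes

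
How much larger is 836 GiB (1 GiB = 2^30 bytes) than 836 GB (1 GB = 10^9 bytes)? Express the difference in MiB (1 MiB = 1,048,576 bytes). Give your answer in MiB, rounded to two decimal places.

836 GiB = 836 × 1,073,741,824 = 897,648,164,864 bytes
836 GB = 836 × 1,000,000,000 = 836,000,000,000 bytes
difference = 61,648,164,864 bytes
61,648,164,864 / 1,048,576 = 58,792.27 MiB

58,792.27 MiB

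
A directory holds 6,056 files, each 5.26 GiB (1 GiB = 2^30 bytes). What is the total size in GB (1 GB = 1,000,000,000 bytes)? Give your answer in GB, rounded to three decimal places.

34,203.573 GB

Total = 6,056 × 5.26 GiB = 31854.56 GiB
= 31854.56 × 1,073,741,824 bytes = 34,203,573,357,117.44 bytes
1 GB = 1,000,000,000 bytes
34,203,573,357,117.44 / 1,000,000,000 = 34,203.573 GB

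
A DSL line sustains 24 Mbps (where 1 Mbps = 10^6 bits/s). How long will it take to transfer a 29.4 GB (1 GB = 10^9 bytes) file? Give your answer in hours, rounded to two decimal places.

29.4 GB = 29,400,000,000 bytes = 235,200,000,000 bits
24 Mbps = 24,000,000 bits/s
time = 235,200,000,000 / 24,000,000 = 9,800.0000 s
9,800.0000 s / 3600 = 2.72 hours

2.72 hours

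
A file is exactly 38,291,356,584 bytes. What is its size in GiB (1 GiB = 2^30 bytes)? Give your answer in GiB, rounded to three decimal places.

35.662 GiB

38,291,356,584 bytes given.
1 GiB = 2^30 bytes = 1,073,741,824 bytes
38,291,356,584 / 1,073,741,824 = 35.662 GiB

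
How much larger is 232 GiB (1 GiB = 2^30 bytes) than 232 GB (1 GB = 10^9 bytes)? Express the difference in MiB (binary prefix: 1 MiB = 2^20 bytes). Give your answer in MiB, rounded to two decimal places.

232 GiB = 232 × 1,073,741,824 = 249,108,103,168 bytes
232 GB = 232 × 1,000,000,000 = 232,000,000,000 bytes
difference = 17,108,103,168 bytes
17,108,103,168 / 1,048,576 = 16,315.56 MiB

16,315.56 MiB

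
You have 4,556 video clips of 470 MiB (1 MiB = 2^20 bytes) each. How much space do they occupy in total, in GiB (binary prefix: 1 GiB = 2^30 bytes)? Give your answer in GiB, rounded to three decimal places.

Total = 4,556 × 470 MiB = 2,141,320 MiB
= 2,141,320 × 1,048,576 bytes = 2,245,336,760,320 bytes
1 GiB = 1,073,741,824 bytes
2,245,336,760,320 / 1,073,741,824 = 2,091.133 GiB

2,091.133 GiB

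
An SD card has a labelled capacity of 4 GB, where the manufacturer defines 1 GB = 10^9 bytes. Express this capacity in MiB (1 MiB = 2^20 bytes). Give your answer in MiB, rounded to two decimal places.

4 GB = 4 × 10^9 bytes = 4,000,000,000 bytes
1 MiB = 1,048,576 bytes
4,000,000,000 / 1,048,576 = 3,814.70 MiB

3,814.70 MiB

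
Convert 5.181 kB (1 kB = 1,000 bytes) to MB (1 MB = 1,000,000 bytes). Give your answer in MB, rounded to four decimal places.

0.0052 MB

5.181 kB × 1,000 bytes/kB = 5,181 bytes
1 MB = 1,000,000 bytes
5,181 / 1,000,000 = 0.0052 MB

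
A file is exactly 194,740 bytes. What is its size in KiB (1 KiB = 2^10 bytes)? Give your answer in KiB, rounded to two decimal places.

190.18 KiB

194,740 bytes given.
1 KiB = 2^10 bytes = 1,024 bytes
194,740 / 1,024 = 190.18 KiB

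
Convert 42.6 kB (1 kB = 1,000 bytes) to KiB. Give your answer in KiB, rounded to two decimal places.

41.60 KiB

42.6 kB × 1,000 bytes/kB = 42,600 bytes
1 KiB = 1,024 bytes
42,600 / 1,024 = 41.60 KiB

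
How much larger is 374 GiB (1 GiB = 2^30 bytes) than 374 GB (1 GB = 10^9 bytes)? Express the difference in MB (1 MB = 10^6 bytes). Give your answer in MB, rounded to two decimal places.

374 GiB = 374 × 1,073,741,824 = 401,579,442,176 bytes
374 GB = 374 × 1,000,000,000 = 374,000,000,000 bytes
difference = 27,579,442,176 bytes
27,579,442,176 / 1,000,000 = 27,579.44 MB

27,579.44 MB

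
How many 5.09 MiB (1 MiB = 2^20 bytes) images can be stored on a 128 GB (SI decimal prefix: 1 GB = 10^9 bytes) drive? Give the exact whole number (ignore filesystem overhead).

Capacity: 128 GB = 128,000,000,000 bytes
Per item: 5.09 MiB = 5,337,251.84 bytes
⌊128,000,000,000 / 5,337,251.84⌋ = 23,982

23,982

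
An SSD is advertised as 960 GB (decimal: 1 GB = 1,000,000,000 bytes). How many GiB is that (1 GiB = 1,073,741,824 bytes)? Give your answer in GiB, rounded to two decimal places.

960 GB = 960 × 10^9 bytes = 960,000,000,000 bytes
1 GiB = 1,073,741,824 bytes
960,000,000,000 / 1,073,741,824 = 894.07 GiB

894.07 GiB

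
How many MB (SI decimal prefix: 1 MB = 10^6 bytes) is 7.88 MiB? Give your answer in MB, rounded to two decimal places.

8.26 MB

7.88 MiB × 1,048,576 bytes/MiB = 8,262,778.88 bytes
1 MB = 10^6 bytes = 1,000,000 bytes
8,262,778.88 / 1,000,000 = 8.26 MB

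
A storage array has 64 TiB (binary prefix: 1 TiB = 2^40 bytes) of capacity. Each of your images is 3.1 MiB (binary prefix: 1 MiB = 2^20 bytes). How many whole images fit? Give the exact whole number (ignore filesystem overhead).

Capacity: 64 TiB = 70,368,744,177,664 bytes
Per item: 3.1 MiB = 3,250,585.6 bytes
⌊70,368,744,177,664 / 3,250,585.6⌋ = 21,648,020

21,648,020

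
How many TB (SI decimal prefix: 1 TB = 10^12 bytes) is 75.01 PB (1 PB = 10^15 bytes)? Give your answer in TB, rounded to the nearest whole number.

75,010 TB

75.01 PB = 75.01 × 10^15 bytes = 75,010,000,000,000,000 bytes
1 TB = 10^12 bytes = 1,000,000,000,000 bytes
75,010,000,000,000,000 / 1,000,000,000,000 = 75,010 TB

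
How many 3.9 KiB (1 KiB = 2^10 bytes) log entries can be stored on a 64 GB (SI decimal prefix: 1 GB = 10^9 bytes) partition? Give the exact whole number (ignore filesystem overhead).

Capacity: 64 GB = 64,000,000,000 bytes
Per item: 3.9 KiB = 3,993.6 bytes
⌊64,000,000,000 / 3,993.6⌋ = 16,025,641

16,025,641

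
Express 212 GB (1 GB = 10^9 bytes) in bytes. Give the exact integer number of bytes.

212 × 1,000,000,000 = 212,000,000,000 bytes

212,000,000,000 bytes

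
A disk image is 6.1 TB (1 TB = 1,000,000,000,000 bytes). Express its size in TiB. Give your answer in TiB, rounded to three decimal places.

6.1 TB = 6.1 × 10^12 bytes = 6,100,000,000,000 bytes
1 TiB = 1,099,511,627,776 bytes
6,100,000,000,000 / 1,099,511,627,776 = 5.548 TiB

5.548 TiB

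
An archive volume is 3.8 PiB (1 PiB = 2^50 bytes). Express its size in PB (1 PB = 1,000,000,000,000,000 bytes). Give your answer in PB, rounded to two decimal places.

4.28 PB

3.8 PiB = 3.8 × 2^50 bytes = 4,278,419,646,001,971.2 bytes
1 PB = 10^15 bytes = 1,000,000,000,000,000 bytes
4,278,419,646,001,971.2 / 1,000,000,000,000,000 = 4.28 PB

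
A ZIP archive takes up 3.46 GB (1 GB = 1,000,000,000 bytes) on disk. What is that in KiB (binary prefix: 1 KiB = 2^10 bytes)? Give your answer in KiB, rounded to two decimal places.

3.46 GB × 1,000,000,000 bytes/GB = 3,460,000,000 bytes
1 KiB = 2^10 bytes = 1,024 bytes
3,460,000,000 / 1,024 = 3,378,906.25 KiB

3,378,906.25 KiB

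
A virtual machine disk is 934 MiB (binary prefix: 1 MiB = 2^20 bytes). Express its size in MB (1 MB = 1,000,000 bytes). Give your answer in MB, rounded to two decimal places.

979.37 MB

934 MiB × 1,048,576 bytes/MiB = 979,369,984 bytes
1 MB = 1,000,000 bytes
979,369,984 / 1,000,000 = 979.37 MB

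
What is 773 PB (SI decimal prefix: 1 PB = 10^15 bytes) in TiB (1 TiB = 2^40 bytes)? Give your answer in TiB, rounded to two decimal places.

773 PB = 773 × 10^15 bytes = 773,000,000,000,000,000 bytes
1 TiB = 1,099,511,627,776 bytes
773,000,000,000,000,000 / 1,099,511,627,776 = 703,039.40 TiB

703,039.40 TiB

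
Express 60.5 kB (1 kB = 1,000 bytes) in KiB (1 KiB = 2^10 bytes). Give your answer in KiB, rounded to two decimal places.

60.5 kB × 1,000 bytes/kB = 60,500 bytes
1 KiB = 1,024 bytes
60,500 / 1,024 = 59.08 KiB

59.08 KiB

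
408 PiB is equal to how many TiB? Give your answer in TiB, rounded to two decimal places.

417,792.00 TiB

408 PiB = 408 × 2^50 bytes = 459,367,161,991,790,592 bytes
1 TiB = 2^40 bytes = 1,099,511,627,776 bytes
459,367,161,991,790,592 / 1,099,511,627,776 = 417,792.00 TiB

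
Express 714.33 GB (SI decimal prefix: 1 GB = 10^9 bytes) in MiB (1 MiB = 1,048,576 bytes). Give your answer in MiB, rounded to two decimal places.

714.33 GB = 714.33 × 10^9 bytes = 714,330,000,000 bytes
1 MiB = 1,048,576 bytes
714,330,000,000 / 1,048,576 = 681,238.17 MiB

681,238.17 MiB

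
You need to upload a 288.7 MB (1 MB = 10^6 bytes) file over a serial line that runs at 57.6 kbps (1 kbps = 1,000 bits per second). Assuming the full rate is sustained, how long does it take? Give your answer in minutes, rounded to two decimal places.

668.29 minutes

288.7 MB = 288,700,000 bytes = 2,309,600,000 bits
57.6 kbps = 57,600 bits/s
time = 2,309,600,000 / 57,600 = 40,097.222 s
40,097.222 s / 60 = 668.29 minutes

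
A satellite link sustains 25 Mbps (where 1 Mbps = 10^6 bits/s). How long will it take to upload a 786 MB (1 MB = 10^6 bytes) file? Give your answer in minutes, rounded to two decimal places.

4.19 minutes

786 MB = 786,000,000 bytes = 6,288,000,000 bits
25 Mbps = 25,000,000 bits/s
time = 6,288,000,000 / 25,000,000 = 251.520 s
251.520 s / 60 = 4.19 minutes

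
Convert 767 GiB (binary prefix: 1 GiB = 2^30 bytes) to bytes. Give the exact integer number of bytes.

767 × 1,073,741,824 = 823,559,979,008 bytes  (1 GiB = 2^30 bytes)

823,559,979,008 bytes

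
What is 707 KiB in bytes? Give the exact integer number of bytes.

723,968 bytes

707 × 1,024 = 723,968 bytes  (1 KiB = 2^10 bytes)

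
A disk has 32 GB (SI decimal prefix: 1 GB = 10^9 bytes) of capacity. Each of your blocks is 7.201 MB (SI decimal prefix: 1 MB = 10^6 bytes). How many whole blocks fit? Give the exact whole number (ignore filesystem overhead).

4,443

Capacity: 32 GB = 32,000,000,000 bytes
Per item: 7.201 MB = 7,201,000 bytes
⌊32,000,000,000 / 7,201,000⌋ = 4,443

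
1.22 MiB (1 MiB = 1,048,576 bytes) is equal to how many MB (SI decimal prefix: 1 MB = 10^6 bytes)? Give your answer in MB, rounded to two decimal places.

1.22 MiB × 1,048,576 bytes/MiB = 1,279,262.72 bytes
1 MB = 1,000,000 bytes
1,279,262.72 / 1,000,000 = 1.28 MB

1.28 MB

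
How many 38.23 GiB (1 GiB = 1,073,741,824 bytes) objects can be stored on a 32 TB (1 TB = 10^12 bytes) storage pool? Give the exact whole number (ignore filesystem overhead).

779

Capacity: 32 TB = 32,000,000,000,000 bytes
Per item: 38.23 GiB = 41,049,149,931.52 bytes
⌊32,000,000,000,000 / 41,049,149,931.52⌋ = 779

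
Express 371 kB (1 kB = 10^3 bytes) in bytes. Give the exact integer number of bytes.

371,000 bytes

371 × 1,000 = 371,000 bytes  (1 kB = 10^3 bytes)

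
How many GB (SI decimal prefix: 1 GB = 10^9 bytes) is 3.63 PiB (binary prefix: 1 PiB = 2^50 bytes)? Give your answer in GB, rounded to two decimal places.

4,087,016.66 GB

3.63 PiB = 3.63 × 2^50 bytes = 4,087,016,661,838,725.12 bytes
1 GB = 10^9 bytes = 1,000,000,000 bytes
4,087,016,661,838,725.12 / 1,000,000,000 = 4,087,016.66 GB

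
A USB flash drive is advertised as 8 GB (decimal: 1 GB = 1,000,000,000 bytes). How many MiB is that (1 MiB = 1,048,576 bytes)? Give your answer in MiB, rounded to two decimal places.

8 GB × 1,000,000,000 bytes/GB = 8,000,000,000 bytes
1 MiB = 2^20 bytes = 1,048,576 bytes
8,000,000,000 / 1,048,576 = 7,629.39 MiB

7,629.39 MiB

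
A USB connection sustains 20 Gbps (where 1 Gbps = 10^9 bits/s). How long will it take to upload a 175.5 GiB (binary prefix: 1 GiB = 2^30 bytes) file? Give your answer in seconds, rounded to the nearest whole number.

175.5 GiB = 188,441,690,112 bytes = 1,507,533,520,896 bits
20 Gbps = 20,000,000,000 bits/s
time = 1,507,533,520,896 / 20,000,000,000 = 75 s

75 seconds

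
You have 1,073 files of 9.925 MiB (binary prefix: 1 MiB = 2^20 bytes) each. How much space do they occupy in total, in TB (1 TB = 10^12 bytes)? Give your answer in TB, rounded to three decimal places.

0.011 TB

Total = 1,073 × 9.925 MiB = 10649.525 MiB
= 10649.525 × 1,048,576 bytes = 11,166,836,326.4 bytes
1 TB = 1,000,000,000,000 bytes
11,166,836,326.4 / 1,000,000,000,000 = 0.011 TB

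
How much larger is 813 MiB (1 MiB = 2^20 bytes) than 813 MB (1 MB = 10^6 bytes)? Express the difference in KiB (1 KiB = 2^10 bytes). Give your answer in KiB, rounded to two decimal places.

813 MiB = 813 × 1,048,576 = 852,492,288 bytes
813 MB = 813 × 1,000,000 = 813,000,000 bytes
difference = 39,492,288 bytes
39,492,288 / 1,024 = 38,566.69 KiB

38,566.69 KiB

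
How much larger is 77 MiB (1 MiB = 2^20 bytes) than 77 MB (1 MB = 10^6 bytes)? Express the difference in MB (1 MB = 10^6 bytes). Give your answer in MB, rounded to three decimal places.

3.740 MB

77 MiB = 77 × 1,048,576 = 80,740,352 bytes
77 MB = 77 × 1,000,000 = 77,000,000 bytes
difference = 3,740,352 bytes
3,740,352 / 1,000,000 = 3.740 MB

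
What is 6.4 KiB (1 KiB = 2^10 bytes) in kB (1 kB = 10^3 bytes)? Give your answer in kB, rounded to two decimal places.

6.4 KiB = 6.4 × 2^10 bytes = 6,553.6 bytes
1 kB = 10^3 bytes = 1,000 bytes
6,553.6 / 1,000 = 6.55 kB

6.55 kB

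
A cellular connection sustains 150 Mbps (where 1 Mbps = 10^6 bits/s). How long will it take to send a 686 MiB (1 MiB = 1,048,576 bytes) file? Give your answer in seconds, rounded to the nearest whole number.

686 MiB = 719,323,136 bytes = 5,754,585,088 bits
150 Mbps = 150,000,000 bits/s
time = 5,754,585,088 / 150,000,000 = 38 s

38 seconds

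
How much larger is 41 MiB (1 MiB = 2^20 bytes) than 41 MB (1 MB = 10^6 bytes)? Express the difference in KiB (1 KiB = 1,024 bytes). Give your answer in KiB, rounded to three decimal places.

1,944.938 KiB

41 MiB = 41 × 1,048,576 = 42,991,616 bytes
41 MB = 41 × 1,000,000 = 41,000,000 bytes
difference = 1,991,616 bytes
1,991,616 / 1,024 = 1,944.938 KiB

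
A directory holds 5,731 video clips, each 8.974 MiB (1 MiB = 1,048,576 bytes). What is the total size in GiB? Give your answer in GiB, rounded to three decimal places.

Total = 5,731 × 8.974 MiB = 51429.994 MiB
= 51429.994 × 1,048,576 bytes = 53,928,257,388.544 bytes
1 GiB = 1,073,741,824 bytes
53,928,257,388.544 / 1,073,741,824 = 50.225 GiB

50.225 GiB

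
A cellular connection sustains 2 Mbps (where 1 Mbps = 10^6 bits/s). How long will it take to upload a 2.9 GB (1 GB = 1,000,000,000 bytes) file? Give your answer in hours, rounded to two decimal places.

2.9 GB = 2,900,000,000 bytes = 23,200,000,000 bits
2 Mbps = 2,000,000 bits/s
time = 23,200,000,000 / 2,000,000 = 11,600.0000 s
11,600.0000 s / 3600 = 3.22 hours

3.22 hours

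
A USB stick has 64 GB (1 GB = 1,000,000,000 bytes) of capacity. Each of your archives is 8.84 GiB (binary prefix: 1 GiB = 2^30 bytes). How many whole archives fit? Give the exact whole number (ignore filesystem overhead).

Capacity: 64 GB = 64,000,000,000 bytes
Per item: 8.84 GiB = 9,491,877,724.16 bytes
⌊64,000,000,000 / 9,491,877,724.16⌋ = 6

6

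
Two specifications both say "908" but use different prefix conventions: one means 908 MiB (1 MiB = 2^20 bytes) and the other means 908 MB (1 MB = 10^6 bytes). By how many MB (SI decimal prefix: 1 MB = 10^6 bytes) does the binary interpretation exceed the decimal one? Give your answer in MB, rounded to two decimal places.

44.11 MB

908 MiB = 908 × 1,048,576 = 952,107,008 bytes
908 MB = 908 × 1,000,000 = 908,000,000 bytes
difference = 44,107,008 bytes
44,107,008 / 1,000,000 = 44.11 MB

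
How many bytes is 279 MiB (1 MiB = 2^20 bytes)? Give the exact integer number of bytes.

292,552,704 bytes

279 × 1,048,576 = 292,552,704 bytes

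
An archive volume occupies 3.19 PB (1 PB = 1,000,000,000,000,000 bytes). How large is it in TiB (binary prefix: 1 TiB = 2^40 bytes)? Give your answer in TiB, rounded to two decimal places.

2,901.29 TiB

3.19 PB = 3.19 × 10^15 bytes = 3,190,000,000,000,000 bytes
1 TiB = 1,099,511,627,776 bytes
3,190,000,000,000,000 / 1,099,511,627,776 = 2,901.29 TiB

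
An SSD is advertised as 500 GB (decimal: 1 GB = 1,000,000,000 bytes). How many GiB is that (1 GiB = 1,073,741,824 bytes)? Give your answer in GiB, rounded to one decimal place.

465.7 GiB

500 GB = 500 × 10^9 bytes = 500,000,000,000 bytes
1 GiB = 2^30 bytes = 1,073,741,824 bytes
500,000,000,000 / 1,073,741,824 = 465.7 GiB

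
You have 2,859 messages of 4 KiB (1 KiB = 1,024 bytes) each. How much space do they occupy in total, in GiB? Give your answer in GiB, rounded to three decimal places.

Total = 2,859 × 4 KiB = 11,436 KiB
= 11,436 × 1,024 bytes = 11,710,464 bytes
1 GiB = 1,073,741,824 bytes
11,710,464 / 1,073,741,824 = 0.011 GiB

0.011 GiB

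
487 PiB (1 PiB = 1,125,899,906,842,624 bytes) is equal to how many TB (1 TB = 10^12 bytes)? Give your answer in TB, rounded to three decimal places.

487 PiB = 487 × 2^50 bytes = 548,313,254,632,357,888 bytes
1 TB = 1,000,000,000,000 bytes
548,313,254,632,357,888 / 1,000,000,000,000 = 548,313.255 TB

548,313.255 TB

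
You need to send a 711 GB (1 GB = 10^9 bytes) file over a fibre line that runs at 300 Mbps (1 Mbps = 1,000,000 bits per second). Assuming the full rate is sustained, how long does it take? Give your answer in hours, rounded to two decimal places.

5.27 hours

711 GB = 711,000,000,000 bytes = 5,688,000,000,000 bits
300 Mbps = 300,000,000 bits/s
time = 5,688,000,000,000 / 300,000,000 = 18,960.0000 s
18,960.0000 s / 3600 = 5.27 hours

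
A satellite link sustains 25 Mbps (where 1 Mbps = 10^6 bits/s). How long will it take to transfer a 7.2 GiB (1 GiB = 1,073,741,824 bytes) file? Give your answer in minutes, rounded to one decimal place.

41.2 minutes

7.2 GiB = 7,730,941,132.8 bytes = 61,847,529,062.4 bits
25 Mbps = 25,000,000 bits/s
time = 61,847,529,062.4 / 25,000,000 = 2,473.90 s
2,473.90 s / 60 = 41.2 minutes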